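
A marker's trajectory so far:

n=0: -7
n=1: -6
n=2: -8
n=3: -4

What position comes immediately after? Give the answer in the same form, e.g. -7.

-12

The jumps are +1, -2, +4 — a geometric progression with ratio -2.
step 4: -4 − 8 → -12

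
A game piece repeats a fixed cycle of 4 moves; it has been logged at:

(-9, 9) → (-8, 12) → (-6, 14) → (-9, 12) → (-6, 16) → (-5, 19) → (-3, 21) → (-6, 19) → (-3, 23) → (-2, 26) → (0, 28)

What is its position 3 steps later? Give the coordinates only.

The moves between consecutive positions are (+1, +3), (+2, +2), (-3, -2), (+3, +4), (+1, +3), (+2, +2), (-3, -2), (+3, +4), (+1, +3), (+2, +2); they repeat the 4-cycle [(+1, +3), (+2, +2), (-3, -2), (+3, +4)].
step 11: apply (-3, -2) → (-3, 26)
step 12: apply (+3, +4) → (0, 30)
step 13: apply (+1, +3) → (1, 33)

(1, 33)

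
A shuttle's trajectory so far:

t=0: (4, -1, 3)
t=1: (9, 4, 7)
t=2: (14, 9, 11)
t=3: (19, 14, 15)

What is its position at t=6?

Constant displacement of (+5, +5, +4) per step.
step 4: (19, 14, 15) + (+5, +5, +4) → (24, 19, 19)
step 5: (24, 19, 19) + (+5, +5, +4) → (29, 24, 23)
step 6: (29, 24, 23) + (+5, +5, +4) → (34, 29, 27)

(34, 29, 27)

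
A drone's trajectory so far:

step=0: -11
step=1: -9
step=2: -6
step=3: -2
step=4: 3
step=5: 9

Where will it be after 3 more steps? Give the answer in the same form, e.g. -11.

First differences are +2, +3, +4, +5, +6; their common second difference is +1 (constant acceleration).
step 6: 9 + 7 → 16
step 7: 16 + 8 → 24
step 8: 24 + 9 → 33

33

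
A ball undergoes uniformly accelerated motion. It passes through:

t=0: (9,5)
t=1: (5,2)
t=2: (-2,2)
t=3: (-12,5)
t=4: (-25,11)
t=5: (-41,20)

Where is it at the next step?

(-60,32)

Taking differences between consecutive positions: (-4,-3), (-7,+0), (-10,+3), (-13,+6), (-16,+9). These grow by (-3,+3) each step.
step 6: (-41,20) + (-19,+12) → (-60,32)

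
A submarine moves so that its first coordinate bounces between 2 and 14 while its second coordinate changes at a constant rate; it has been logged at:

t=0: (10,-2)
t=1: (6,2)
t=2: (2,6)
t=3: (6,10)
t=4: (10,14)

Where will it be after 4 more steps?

The first coordinate travels 4 per step and bounces off the walls at 2 and 14.
  step 5: 10 → 14
  step 6: 14 → 10
  step 7: 10 → 6
  step 8: 6 → 2
The second coordinate changes by +4 each step: at step 8 it is 30.

(2,30)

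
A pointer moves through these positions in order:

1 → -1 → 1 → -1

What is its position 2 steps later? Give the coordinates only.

-1

Consecutive displacements -2, +2, -2 scale by a factor of -1 each step.
step 4: -1 + 2 → 1
step 5: 1 − 2 → -1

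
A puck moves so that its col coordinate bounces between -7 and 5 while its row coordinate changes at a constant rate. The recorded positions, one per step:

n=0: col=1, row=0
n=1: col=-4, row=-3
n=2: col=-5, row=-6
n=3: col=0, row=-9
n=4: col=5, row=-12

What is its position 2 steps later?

The col coordinate reflects between -7 and 5, moving 5 per step.
  step 5: 5 → 0
  step 6: 0 → -5
The row coordinate changes by -3 each step: at step 6 it is -18.

col=-5, row=-18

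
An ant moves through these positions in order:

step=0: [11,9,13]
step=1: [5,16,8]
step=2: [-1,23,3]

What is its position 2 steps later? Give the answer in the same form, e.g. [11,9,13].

Each step adds [-6,+7,-5] to the position.
step 3: [-1,23,3] + [-6,+7,-5] → [-7,30,-2]
step 4: [-7,30,-2] + [-6,+7,-5] → [-13,37,-7]

[-13,37,-7]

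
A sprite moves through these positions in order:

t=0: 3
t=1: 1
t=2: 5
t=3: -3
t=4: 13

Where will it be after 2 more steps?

The jumps are -2, +4, -8, +16 — a geometric progression with ratio -2.
step 5: 13 − 32 → -19
step 6: -19 + 64 → 45

45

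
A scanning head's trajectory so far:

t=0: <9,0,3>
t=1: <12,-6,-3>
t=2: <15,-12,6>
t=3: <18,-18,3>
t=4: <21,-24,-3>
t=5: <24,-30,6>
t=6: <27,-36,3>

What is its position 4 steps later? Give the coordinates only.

<39,-60,-3>

The first coordinate changes by +3 each step, so at step 10 it is 9 + 10·(3) = 39.
The second coordinate changes by -6 each step, so at step 10 it is 0 + 10·(-6) = -60.
The third coordinate repeats the cycle [3, -3, 6] with period 3; step 10 mod 3 = 1, giving -3.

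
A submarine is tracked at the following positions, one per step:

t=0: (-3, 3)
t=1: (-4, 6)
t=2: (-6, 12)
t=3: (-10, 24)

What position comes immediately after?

(-18, 48)

Consecutive displacements (-1, +3), (-2, +6), (-4, +12) scale by a factor of 2 each step.
step 4: (-10, 24) + (-8, +24) → (-18, 48)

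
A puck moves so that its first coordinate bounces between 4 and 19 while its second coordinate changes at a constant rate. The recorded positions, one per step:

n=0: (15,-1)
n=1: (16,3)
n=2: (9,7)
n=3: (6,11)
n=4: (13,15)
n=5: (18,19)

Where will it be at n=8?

(11,31)

The first coordinate reflects between 4 and 19, moving 7 per step.
  step 6: 18 → 11
  step 7: 11 → 4
  step 8: 4 → 11
The second coordinate changes by +4 each step: at step 8 it is 31.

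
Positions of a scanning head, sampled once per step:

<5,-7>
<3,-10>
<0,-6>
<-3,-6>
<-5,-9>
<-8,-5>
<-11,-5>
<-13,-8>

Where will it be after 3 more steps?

Differencing gives <-2,-3>, <-3,+4>, <-3,+0>, <-2,-3>, <-3,+4>, <-3,+0>, <-2,-3>. This is the pattern <-2,-3>, <-3,+4>, <-3,+0> repeated.
step 8: apply <-3,+4> → <-16,-4>
step 9: apply <-3,+0> → <-19,-4>
step 10: apply <-2,-3> → <-21,-7>

<-21,-7>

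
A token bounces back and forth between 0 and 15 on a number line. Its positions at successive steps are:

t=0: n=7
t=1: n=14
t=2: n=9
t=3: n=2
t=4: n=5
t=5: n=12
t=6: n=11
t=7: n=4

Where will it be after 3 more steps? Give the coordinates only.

The value travels 7 per step and bounces off the walls at 0 and 15.
  step 8: 4 → 3
  step 9: 3 → 10
  step 10: 10 → 13

n=13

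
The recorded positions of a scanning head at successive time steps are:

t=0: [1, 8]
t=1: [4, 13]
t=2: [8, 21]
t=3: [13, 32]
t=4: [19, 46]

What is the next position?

Taking differences between consecutive positions: [+3, +5], [+4, +8], [+5, +11], [+6, +14]. These grow by [+1, +3] each step.
step 5: [19, 46] + [+7, +17] → [26, 63]

[26, 63]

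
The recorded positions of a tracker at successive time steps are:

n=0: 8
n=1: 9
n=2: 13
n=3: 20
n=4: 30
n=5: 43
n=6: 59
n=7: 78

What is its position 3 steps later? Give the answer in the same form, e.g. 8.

153

Taking differences between consecutive positions: +1, +4, +7, +10, +13, +16, +19. These grow by +3 each step.
step 8: 78 + 22 → 100
step 9: 100 + 25 → 125
step 10: 125 + 28 → 153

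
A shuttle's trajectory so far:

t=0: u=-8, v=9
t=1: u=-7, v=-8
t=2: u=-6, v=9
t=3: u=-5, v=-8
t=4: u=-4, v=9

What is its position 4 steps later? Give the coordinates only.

u=0, v=9

The u coordinate changes by +1 each step, so at step 8 it is -8 + 8·(1) = 0.
The v coordinate repeats the cycle [9, -8] with period 2; step 8 mod 2 = 0, giving 9.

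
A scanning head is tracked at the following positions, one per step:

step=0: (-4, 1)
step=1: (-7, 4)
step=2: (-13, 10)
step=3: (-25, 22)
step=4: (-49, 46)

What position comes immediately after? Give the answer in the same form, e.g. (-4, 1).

Step-to-step displacements: (-3, +3), (-6, +6), (-12, +12), (-24, +24); each is 2× the previous.
step 5: (-49, 46) + (-48, +48) → (-97, 94)

(-97, 94)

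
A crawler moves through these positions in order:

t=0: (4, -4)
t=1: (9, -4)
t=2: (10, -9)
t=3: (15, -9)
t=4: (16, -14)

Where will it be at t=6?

(22, -19)

The moves between consecutive positions are (+5, +0), (+1, -5), (+5, +0), (+1, -5); they repeat the 2-cycle [(+5, +0), (+1, -5)].
step 5: apply (+5, +0) → (21, -14)
step 6: apply (+1, -5) → (22, -19)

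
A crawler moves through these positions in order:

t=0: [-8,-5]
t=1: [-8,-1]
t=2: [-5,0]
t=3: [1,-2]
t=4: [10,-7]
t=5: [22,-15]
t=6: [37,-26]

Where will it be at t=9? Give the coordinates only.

First differences are [+0,+4], [+3,+1], [+6,-2], [+9,-5], [+12,-8], [+15,-11]; their common second difference is [+3,-3] (constant acceleration).
step 7: [37,-26] + [+18,-14] → [55,-40]
step 8: [55,-40] + [+21,-17] → [76,-57]
step 9: [76,-57] + [+24,-20] → [100,-77]

[100,-77]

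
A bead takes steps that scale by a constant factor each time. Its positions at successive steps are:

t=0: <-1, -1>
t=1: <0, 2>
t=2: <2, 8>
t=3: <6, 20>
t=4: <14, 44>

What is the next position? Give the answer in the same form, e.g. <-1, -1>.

<30, 92>

Consecutive displacements <+1, +3>, <+2, +6>, <+4, +12>, <+8, +24> scale by a factor of 2 each step.
step 5: <14, 44> + <+16, +48> → <30, 92>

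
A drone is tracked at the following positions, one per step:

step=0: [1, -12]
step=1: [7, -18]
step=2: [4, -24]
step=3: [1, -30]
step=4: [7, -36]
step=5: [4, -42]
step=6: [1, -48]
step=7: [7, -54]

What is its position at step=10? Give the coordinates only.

The first coordinate repeats the cycle [1, 7, 4] with period 3; step 10 mod 3 = 1, giving 7.
The second coordinate changes by -6 each step, so at step 10 it is -12 + 10·(-6) = -72.

[7, -72]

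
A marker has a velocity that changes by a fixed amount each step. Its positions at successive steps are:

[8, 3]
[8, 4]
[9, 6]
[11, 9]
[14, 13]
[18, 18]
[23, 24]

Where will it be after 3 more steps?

[44, 48]

Successive displacements: [+0, +1], [+1, +2], [+2, +3], [+3, +4], [+4, +5], [+5, +6] — each changes by [+1, +1].
step 7: [23, 24] + [+6, +7] → [29, 31]
step 8: [29, 31] + [+7, +8] → [36, 39]
step 9: [36, 39] + [+8, +9] → [44, 48]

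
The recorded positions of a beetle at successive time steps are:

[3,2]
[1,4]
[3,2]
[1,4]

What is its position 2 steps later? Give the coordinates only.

Consecutive displacements [-2,+2], [+2,-2], [-2,+2] scale by a factor of -1 each step.
step 4: [1,4] + [+2,-2] → [3,2]
step 5: [3,2] + [-2,+2] → [1,4]

[1,4]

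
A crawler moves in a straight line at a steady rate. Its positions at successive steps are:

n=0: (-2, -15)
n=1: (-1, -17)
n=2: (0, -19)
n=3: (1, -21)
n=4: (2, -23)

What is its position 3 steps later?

Each step adds (+1, -2) to the position.
step 5: (2, -23) + (+1, -2) → (3, -25)
step 6: (3, -25) + (+1, -2) → (4, -27)
step 7: (4, -27) + (+1, -2) → (5, -29)

(5, -29)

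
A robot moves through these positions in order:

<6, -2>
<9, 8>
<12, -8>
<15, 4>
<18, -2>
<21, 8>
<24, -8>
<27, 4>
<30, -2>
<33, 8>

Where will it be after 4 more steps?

First: linear, +3 per step → 45 at step 13.
Second: cycles through -2, 8, -8, 4 every 4 steps. Step 13 lands at position 1 of the cycle → 8.

<45, 8>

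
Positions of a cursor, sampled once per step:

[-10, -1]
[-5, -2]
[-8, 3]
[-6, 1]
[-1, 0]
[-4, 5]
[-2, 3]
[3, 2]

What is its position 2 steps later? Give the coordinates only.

Differencing gives [+5, -1], [-3, +5], [+2, -2], [+5, -1], [-3, +5], [+2, -2], [+5, -1]. This is the pattern [+5, -1], [-3, +5], [+2, -2] repeated.
step 8: apply [-3, +5] → [0, 7]
step 9: apply [+2, -2] → [2, 5]

[2, 5]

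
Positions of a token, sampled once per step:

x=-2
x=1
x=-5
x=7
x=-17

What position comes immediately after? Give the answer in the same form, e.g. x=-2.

Step-to-step displacements: +3, -6, +12, -24; each is -2× the previous.
step 5: -17 + 48 → x=31

x=31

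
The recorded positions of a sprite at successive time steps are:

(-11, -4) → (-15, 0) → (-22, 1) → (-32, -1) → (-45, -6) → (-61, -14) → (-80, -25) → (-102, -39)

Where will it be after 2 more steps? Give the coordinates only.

(-155, -76)

Successive displacements: (-4, +4), (-7, +1), (-10, -2), (-13, -5), (-16, -8), (-19, -11), (-22, -14) — each changes by (-3, -3).
step 8: (-102, -39) + (-25, -17) → (-127, -56)
step 9: (-127, -56) + (-28, -20) → (-155, -76)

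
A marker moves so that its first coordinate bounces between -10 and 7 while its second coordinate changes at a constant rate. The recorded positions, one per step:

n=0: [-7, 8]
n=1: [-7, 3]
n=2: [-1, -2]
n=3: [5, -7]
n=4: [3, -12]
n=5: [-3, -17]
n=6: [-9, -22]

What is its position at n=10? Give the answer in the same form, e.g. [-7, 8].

The first coordinate travels 6 per step and bounces off the walls at -10 and 7.
  step 7: -9 → -5
  step 8: -5 → 1
  step 9: 1 → 7
  step 10: 7 → 1
The second coordinate changes by -5 each step: at step 10 it is -42.

[1, -42]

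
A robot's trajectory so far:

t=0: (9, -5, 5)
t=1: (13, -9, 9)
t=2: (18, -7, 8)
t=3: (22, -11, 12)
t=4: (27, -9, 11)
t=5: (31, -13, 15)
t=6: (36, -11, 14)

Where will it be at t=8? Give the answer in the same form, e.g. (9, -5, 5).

(45, -13, 17)

Step-to-step displacements: (+4, -4, +4), (+5, +2, -1), (+4, -4, +4), (+5, +2, -1), (+4, -4, +4), (+5, +2, -1) — a repeating cycle of length 2.
step 7: apply (+4, -4, +4) → (40, -15, 18)
step 8: apply (+5, +2, -1) → (45, -13, 17)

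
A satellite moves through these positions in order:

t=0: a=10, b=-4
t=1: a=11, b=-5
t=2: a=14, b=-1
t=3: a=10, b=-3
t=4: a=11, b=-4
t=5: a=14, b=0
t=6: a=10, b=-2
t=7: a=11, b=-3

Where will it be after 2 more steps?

Step-to-step displacements: (+1,-1), (+3,+4), (-4,-2), (+1,-1), (+3,+4), (-4,-2), (+1,-1) — a repeating cycle of length 3.
step 8: apply (+3,+4) → a=14, b=1
step 9: apply (-4,-2) → a=10, b=-1

a=10, b=-1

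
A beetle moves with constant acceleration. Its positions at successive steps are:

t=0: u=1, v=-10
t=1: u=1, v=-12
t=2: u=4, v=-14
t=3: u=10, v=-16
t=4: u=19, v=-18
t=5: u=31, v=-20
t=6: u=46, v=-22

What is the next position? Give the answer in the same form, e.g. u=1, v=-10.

Successive displacements: (+0, -2), (+3, -2), (+6, -2), (+9, -2), (+12, -2), (+15, -2) — each changes by (+3, +0).
step 7: u=46, v=-22 + (+18, -2) → u=64, v=-24

u=64, v=-24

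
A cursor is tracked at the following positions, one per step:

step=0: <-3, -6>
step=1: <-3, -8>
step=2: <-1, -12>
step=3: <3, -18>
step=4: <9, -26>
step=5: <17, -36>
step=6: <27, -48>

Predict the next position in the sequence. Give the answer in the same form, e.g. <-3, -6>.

<39, -62>

Taking differences between consecutive positions: <+0, -2>, <+2, -4>, <+4, -6>, <+6, -8>, <+8, -10>, <+10, -12>. These grow by <+2, -2> each step.
step 7: <27, -48> + <+12, -14> → <39, -62>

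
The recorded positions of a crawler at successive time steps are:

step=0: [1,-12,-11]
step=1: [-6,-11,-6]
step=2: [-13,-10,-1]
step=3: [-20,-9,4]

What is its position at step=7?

[-48,-5,24]

The position changes by [-7,+1,+5] every step.
step 4: [-20,-9,4] + [-7,+1,+5] → [-27,-8,9]
step 5: [-27,-8,9] + [-7,+1,+5] → [-34,-7,14]
step 6: [-34,-7,14] + [-7,+1,+5] → [-41,-6,19]
step 7: [-41,-6,19] + [-7,+1,+5] → [-48,-5,24]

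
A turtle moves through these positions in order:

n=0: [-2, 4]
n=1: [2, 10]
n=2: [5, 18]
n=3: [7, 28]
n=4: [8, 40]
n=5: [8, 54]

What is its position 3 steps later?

First differences are [+4, +6], [+3, +8], [+2, +10], [+1, +12], [+0, +14]; their common second difference is [-1, +2] (constant acceleration).
step 6: [8, 54] + [-1, +16] → [7, 70]
step 7: [7, 70] + [-2, +18] → [5, 88]
step 8: [5, 88] + [-3, +20] → [2, 108]

[2, 108]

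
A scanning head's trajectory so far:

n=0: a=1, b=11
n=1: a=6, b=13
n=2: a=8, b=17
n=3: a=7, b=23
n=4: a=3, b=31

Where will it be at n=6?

a=-14, b=53

First differences are (+5, +2), (+2, +4), (-1, +6), (-4, +8); their common second difference is (-3, +2) (constant acceleration).
step 5: a=3, b=31 + (-7, +10) → a=-4, b=41
step 6: a=-4, b=41 + (-10, +12) → a=-14, b=53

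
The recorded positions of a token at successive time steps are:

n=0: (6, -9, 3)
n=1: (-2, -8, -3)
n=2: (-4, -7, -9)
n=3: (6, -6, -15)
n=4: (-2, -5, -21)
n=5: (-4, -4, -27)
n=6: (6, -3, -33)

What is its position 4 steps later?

The first coordinate repeats the cycle [6, -2, -4] with period 3; step 10 mod 3 = 1, giving -2.
The second coordinate changes by +1 each step, so at step 10 it is -9 + 10·(1) = 1.
The third coordinate changes by -6 each step, so at step 10 it is 3 + 10·(-6) = -57.

(-2, 1, -57)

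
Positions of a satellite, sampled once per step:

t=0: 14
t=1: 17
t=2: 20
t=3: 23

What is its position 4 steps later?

35

Constant displacement of +3 per step.
step 4: 23 + 3 → 26
step 5: 26 + 3 → 29
step 6: 29 + 3 → 32
step 7: 32 + 3 → 35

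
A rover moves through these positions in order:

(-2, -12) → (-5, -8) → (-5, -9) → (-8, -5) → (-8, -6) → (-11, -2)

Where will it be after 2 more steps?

Differencing gives (-3, +4), (+0, -1), (-3, +4), (+0, -1), (-3, +4). This is the pattern (-3, +4), (+0, -1) repeated.
step 6: apply (+0, -1) → (-11, -3)
step 7: apply (-3, +4) → (-14, 1)

(-14, 1)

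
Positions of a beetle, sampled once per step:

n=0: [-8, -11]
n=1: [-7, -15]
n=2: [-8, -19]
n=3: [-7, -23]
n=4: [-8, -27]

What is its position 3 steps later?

The first coordinate repeats the cycle [-8, -7] with period 2; step 7 mod 2 = 1, giving -7.
The second coordinate changes by -4 each step, so at step 7 it is -11 + 7·(-4) = -39.

[-7, -39]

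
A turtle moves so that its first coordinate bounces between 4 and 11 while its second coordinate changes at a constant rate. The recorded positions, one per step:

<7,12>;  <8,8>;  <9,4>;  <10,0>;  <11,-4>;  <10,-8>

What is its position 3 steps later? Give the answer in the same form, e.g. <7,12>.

The first coordinate reflects between 4 and 11, moving 1 per step.
  step 6: 10 → 9
  step 7: 9 → 8
  step 8: 8 → 7
The second coordinate changes by -4 each step: at step 8 it is -20.

<7,-20>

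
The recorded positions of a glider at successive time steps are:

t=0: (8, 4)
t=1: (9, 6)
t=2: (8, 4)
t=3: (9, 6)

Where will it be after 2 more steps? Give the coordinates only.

(9, 6)

Consecutive displacements (+1, +2), (-1, -2), (+1, +2) scale by a factor of -1 each step.
step 4: (9, 6) + (-1, -2) → (8, 4)
step 5: (8, 4) + (+1, +2) → (9, 6)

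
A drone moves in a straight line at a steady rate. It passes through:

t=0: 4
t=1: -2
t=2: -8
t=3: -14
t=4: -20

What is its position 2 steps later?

-32

Each step adds -6 to the position.
step 5: -20 − 6 → -26
step 6: -26 − 6 → -32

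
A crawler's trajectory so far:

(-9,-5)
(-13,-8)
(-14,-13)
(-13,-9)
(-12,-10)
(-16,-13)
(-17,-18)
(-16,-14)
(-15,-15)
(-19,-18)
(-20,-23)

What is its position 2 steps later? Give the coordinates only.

(-18,-20)

Differencing gives (-4,-3), (-1,-5), (+1,+4), (+1,-1), (-4,-3), (-1,-5), (+1,+4), (+1,-1), (-4,-3), (-1,-5). This is the pattern (-4,-3), (-1,-5), (+1,+4), (+1,-1) repeated.
step 11: apply (+1,+4) → (-19,-19)
step 12: apply (+1,-1) → (-18,-20)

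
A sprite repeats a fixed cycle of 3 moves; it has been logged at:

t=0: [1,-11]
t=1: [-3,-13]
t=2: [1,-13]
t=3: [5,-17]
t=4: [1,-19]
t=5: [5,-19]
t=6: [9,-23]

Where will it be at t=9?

Differencing gives [-4,-2], [+4,+0], [+4,-4], [-4,-2], [+4,+0], [+4,-4]. This is the pattern [-4,-2], [+4,+0], [+4,-4] repeated.
step 7: apply [-4,-2] → [5,-25]
step 8: apply [+4,+0] → [9,-25]
step 9: apply [+4,-4] → [13,-29]

[13,-29]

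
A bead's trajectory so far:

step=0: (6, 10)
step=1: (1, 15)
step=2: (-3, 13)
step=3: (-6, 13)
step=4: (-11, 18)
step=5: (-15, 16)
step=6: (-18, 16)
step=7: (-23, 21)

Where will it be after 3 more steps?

(-35, 24)

Differencing gives (-5, +5), (-4, -2), (-3, +0), (-5, +5), (-4, -2), (-3, +0), (-5, +5). This is the pattern (-5, +5), (-4, -2), (-3, +0) repeated.
step 8: apply (-4, -2) → (-27, 19)
step 9: apply (-3, +0) → (-30, 19)
step 10: apply (-5, +5) → (-35, 24)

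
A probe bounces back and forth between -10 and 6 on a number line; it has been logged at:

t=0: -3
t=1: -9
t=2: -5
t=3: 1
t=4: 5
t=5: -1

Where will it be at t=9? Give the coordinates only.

The value travels 6 per step and bounces off the walls at -10 and 6.
  step 6: -1 → -7
  step 7: -7 → -7
  step 8: -7 → -1
  step 9: -1 → 5

5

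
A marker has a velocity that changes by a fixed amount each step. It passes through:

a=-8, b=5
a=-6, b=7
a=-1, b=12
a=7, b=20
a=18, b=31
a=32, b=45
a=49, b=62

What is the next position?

a=69, b=82

Taking differences between consecutive positions: (+2, +2), (+5, +5), (+8, +8), (+11, +11), (+14, +14), (+17, +17). These grow by (+3, +3) each step.
step 7: a=49, b=62 + (+20, +20) → a=69, b=82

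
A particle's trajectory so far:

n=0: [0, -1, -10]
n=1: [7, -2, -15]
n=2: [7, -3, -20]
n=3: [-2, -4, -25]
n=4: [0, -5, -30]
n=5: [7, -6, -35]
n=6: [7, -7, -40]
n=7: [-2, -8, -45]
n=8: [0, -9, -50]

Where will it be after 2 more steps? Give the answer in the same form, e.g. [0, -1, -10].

First: cycles through 0, 7, 7, -2 every 4 steps. Step 10 lands at position 2 of the cycle → 7.
Second: linear, -1 per step → -11 at step 10.
Third: linear, -5 per step → -60 at step 10.

[7, -11, -60]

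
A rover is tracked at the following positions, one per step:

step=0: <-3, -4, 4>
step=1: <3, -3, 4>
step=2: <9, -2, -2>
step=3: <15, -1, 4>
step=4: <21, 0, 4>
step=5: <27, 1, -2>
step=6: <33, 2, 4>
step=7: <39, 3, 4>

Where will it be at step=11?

<63, 7, -2>

First: linear, +6 per step → 63 at step 11.
Second: linear, +1 per step → 7 at step 11.
Third: cycles through 4, 4, -2 every 3 steps. Step 11 lands at position 2 of the cycle → -2.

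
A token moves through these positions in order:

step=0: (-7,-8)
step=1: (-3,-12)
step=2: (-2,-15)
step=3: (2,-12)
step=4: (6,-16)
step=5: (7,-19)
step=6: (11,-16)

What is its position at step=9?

(20,-20)

The moves between consecutive positions are (+4,-4), (+1,-3), (+4,+3), (+4,-4), (+1,-3), (+4,+3); they repeat the 3-cycle [(+4,-4), (+1,-3), (+4,+3)].
step 7: apply (+4,-4) → (15,-20)
step 8: apply (+1,-3) → (16,-23)
step 9: apply (+4,+3) → (20,-20)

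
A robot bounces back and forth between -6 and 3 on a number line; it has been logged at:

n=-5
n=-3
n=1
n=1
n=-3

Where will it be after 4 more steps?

The value reflects between -6 and 3, moving 4 per step.
  step 5: -3 → -5
  step 6: -5 → -1
  step 7: -1 → 3
  step 8: 3 → -1

n=-1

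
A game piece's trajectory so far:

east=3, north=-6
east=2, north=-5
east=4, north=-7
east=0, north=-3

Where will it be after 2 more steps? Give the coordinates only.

east=-8, north=5

Step-to-step displacements: (-1, +1), (+2, -2), (-4, +4); each is -2× the previous.
step 4: east=0, north=-3 + (+8, -8) → east=8, north=-11
step 5: east=8, north=-11 + (-16, +16) → east=-8, north=5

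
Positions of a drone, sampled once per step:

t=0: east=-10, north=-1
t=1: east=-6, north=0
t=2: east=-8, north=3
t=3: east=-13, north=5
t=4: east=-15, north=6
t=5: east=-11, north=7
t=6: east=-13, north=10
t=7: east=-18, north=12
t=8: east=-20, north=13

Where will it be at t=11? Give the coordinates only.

east=-23, north=19

Step-to-step displacements: (+4,+1), (-2,+3), (-5,+2), (-2,+1), (+4,+1), (-2,+3), (-5,+2), (-2,+1) — a repeating cycle of length 4.
step 9: apply (+4,+1) → east=-16, north=14
step 10: apply (-2,+3) → east=-18, north=17
step 11: apply (-5,+2) → east=-23, north=19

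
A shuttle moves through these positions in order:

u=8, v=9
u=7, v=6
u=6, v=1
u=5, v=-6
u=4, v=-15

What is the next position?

u=3, v=-26

Taking differences between consecutive positions: (-1, -3), (-1, -5), (-1, -7), (-1, -9). These grow by (+0, -2) each step.
step 5: u=4, v=-15 + (-1, -11) → u=3, v=-26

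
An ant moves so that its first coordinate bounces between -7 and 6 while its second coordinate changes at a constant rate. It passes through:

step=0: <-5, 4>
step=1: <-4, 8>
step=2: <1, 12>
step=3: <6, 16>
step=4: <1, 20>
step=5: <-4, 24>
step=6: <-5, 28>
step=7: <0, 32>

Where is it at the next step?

The first coordinate travels 5 per step and bounces off the walls at -7 and 6.
  step 8: 0 → 5
The second coordinate changes by +4 each step: at step 8 it is 36.

<5, 36>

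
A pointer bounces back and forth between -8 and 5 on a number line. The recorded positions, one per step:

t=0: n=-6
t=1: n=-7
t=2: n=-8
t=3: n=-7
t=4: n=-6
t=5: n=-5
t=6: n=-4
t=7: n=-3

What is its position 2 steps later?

n=-1

The value travels 1 per step and bounces off the walls at -8 and 5.
  step 8: -3 → -2
  step 9: -2 → -1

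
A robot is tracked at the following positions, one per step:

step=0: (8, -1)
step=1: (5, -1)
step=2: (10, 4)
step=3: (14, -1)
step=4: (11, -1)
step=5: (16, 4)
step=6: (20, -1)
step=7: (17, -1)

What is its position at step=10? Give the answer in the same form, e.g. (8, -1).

(23, -1)

Differencing gives (-3, +0), (+5, +5), (+4, -5), (-3, +0), (+5, +5), (+4, -5), (-3, +0). This is the pattern (-3, +0), (+5, +5), (+4, -5) repeated.
step 8: apply (+5, +5) → (22, 4)
step 9: apply (+4, -5) → (26, -1)
step 10: apply (-3, +0) → (23, -1)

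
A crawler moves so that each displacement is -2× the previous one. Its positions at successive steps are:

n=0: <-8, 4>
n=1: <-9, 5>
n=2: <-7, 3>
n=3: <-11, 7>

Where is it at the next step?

The jumps are <-1, +1>, <+2, -2>, <-4, +4> — a geometric progression with ratio -2.
step 4: <-11, 7> + <+8, -8> → <-3, -1>

<-3, -1>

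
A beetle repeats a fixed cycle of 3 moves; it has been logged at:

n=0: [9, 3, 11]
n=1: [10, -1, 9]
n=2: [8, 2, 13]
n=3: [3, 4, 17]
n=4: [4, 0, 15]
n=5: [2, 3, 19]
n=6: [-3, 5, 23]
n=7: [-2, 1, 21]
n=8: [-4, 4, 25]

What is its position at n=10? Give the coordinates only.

Step-to-step displacements: [+1, -4, -2], [-2, +3, +4], [-5, +2, +4], [+1, -4, -2], [-2, +3, +4], [-5, +2, +4], [+1, -4, -2], [-2, +3, +4] — a repeating cycle of length 3.
step 9: apply [-5, +2, +4] → [-9, 6, 29]
step 10: apply [+1, -4, -2] → [-8, 2, 27]

[-8, 2, 27]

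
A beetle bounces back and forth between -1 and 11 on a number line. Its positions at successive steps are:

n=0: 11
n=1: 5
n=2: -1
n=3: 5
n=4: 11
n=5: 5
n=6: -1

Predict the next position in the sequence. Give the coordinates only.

The value travels 6 per step and bounces off the walls at -1 and 11.
  step 7: -1 → 5

5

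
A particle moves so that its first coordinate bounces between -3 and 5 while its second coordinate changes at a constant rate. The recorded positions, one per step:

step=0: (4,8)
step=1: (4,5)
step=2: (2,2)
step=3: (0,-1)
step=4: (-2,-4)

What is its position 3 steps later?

(2,-13)

The first coordinate travels 2 per step and bounces off the walls at -3 and 5.
  step 5: -2 → -2
  step 6: -2 → 0
  step 7: 0 → 2
The second coordinate changes by -3 each step: at step 7 it is -13.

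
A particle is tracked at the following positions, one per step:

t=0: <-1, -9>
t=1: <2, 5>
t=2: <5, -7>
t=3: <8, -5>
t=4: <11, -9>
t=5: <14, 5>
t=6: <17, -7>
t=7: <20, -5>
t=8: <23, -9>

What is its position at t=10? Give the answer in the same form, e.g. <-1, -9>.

The first coordinate changes by +3 each step, so at step 10 it is -1 + 10·(3) = 29.
The second coordinate repeats the cycle [-9, 5, -7, -5] with period 4; step 10 mod 4 = 2, giving -7.

<29, -7>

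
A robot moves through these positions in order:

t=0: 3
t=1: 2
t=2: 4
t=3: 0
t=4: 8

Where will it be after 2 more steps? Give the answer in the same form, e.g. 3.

24

Consecutive displacements -1, +2, -4, +8 scale by a factor of -2 each step.
step 5: 8 − 16 → -8
step 6: -8 + 32 → 24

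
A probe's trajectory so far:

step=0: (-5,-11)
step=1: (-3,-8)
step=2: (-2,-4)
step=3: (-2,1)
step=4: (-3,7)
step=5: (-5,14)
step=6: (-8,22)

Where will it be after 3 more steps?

First differences are (+2,+3), (+1,+4), (+0,+5), (-1,+6), (-2,+7), (-3,+8); their common second difference is (-1,+1) (constant acceleration).
step 7: (-8,22) + (-4,+9) → (-12,31)
step 8: (-12,31) + (-5,+10) → (-17,41)
step 9: (-17,41) + (-6,+11) → (-23,52)

(-23,52)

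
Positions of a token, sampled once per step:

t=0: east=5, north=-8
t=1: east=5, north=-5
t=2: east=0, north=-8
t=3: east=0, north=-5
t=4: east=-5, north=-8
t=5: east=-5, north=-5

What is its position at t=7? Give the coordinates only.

east=-10, north=-5

Step-to-step displacements: (+0,+3), (-5,-3), (+0,+3), (-5,-3), (+0,+3) — a repeating cycle of length 2.
step 6: apply (-5,-3) → east=-10, north=-8
step 7: apply (+0,+3) → east=-10, north=-5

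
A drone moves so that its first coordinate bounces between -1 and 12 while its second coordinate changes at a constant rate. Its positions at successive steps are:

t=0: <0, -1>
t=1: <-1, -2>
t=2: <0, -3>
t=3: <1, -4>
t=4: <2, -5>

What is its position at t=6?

The first coordinate travels 1 per step and bounces off the walls at -1 and 12.
  step 5: 2 → 3
  step 6: 3 → 4
The second coordinate changes by -1 each step: at step 6 it is -7.

<4, -7>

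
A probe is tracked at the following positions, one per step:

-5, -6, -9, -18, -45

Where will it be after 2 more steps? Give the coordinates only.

Step-to-step displacements: -1, -3, -9, -27; each is 3× the previous.
step 5: -45 − 81 → -126
step 6: -126 − 243 → -369

-369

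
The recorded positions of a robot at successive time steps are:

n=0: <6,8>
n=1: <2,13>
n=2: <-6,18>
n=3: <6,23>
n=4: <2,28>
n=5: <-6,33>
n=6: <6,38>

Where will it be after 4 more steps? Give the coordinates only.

First: cycles through 6, 2, -6 every 3 steps. Step 10 lands at position 1 of the cycle → 2.
Second: linear, +5 per step → 58 at step 10.

<2,58>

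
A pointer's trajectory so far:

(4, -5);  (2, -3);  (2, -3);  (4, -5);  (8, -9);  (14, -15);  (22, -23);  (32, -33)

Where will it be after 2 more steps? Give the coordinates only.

Successive displacements: (-2, +2), (+0, +0), (+2, -2), (+4, -4), (+6, -6), (+8, -8), (+10, -10) — each changes by (+2, -2).
step 8: (32, -33) + (+12, -12) → (44, -45)
step 9: (44, -45) + (+14, -14) → (58, -59)

(58, -59)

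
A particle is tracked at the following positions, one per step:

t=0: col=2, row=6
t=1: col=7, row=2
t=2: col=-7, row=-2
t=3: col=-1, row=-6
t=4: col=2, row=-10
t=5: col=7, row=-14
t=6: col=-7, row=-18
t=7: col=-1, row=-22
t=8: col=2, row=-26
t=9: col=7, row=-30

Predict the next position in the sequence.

col=-7, row=-34

Col: cycles through 2, 7, -7, -1 every 4 steps. Step 10 lands at position 2 of the cycle → -7.
Row: linear, -4 per step → -34 at step 10.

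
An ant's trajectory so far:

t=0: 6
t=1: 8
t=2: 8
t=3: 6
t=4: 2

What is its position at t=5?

-4

Taking differences between consecutive positions: +2, +0, -2, -4. These grow by -2 each step.
step 5: 2 − 6 → -4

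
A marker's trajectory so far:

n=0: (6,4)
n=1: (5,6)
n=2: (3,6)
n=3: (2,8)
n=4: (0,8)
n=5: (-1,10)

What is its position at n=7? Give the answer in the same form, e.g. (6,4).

Step-to-step displacements: (-1,+2), (-2,+0), (-1,+2), (-2,+0), (-1,+2) — a repeating cycle of length 2.
step 6: apply (-2,+0) → (-3,10)
step 7: apply (-1,+2) → (-4,12)

(-4,12)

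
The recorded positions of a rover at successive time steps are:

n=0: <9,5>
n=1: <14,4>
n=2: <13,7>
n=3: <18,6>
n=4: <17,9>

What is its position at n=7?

Differencing gives <+5,-1>, <-1,+3>, <+5,-1>, <-1,+3>. This is the pattern <+5,-1>, <-1,+3> repeated.
step 5: apply <+5,-1> → <22,8>
step 6: apply <-1,+3> → <21,11>
step 7: apply <+5,-1> → <26,10>

<26,10>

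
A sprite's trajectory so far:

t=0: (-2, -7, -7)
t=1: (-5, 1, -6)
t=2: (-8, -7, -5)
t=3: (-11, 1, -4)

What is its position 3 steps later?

(-20, -7, -1)

The first coordinate changes by -3 each step, so at step 6 it is -2 + 6·(-3) = -20.
The second coordinate repeats the cycle [-7, 1] with period 2; step 6 mod 2 = 0, giving -7.
The third coordinate changes by +1 each step, so at step 6 it is -7 + 6·(1) = -1.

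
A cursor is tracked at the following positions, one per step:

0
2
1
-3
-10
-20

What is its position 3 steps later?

-68

First differences are +2, -1, -4, -7, -10; their common second difference is -3 (constant acceleration).
step 6: -20 − 13 → -33
step 7: -33 − 16 → -49
step 8: -49 − 19 → -68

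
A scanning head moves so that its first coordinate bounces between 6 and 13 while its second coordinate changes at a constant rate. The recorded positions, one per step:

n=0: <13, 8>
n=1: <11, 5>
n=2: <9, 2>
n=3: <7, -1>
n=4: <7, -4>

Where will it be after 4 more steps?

<11, -16>

The first coordinate reflects between 6 and 13, moving 2 per step.
  step 5: 7 → 9
  step 6: 9 → 11
  step 7: 11 → 13
  step 8: 13 → 11
The second coordinate changes by -3 each step: at step 8 it is -16.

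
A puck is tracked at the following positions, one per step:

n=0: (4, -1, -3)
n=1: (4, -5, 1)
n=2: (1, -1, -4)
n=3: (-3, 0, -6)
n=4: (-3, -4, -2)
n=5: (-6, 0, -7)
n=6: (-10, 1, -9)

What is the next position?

Step-to-step displacements: (+0, -4, +4), (-3, +4, -5), (-4, +1, -2), (+0, -4, +4), (-3, +4, -5), (-4, +1, -2) — a repeating cycle of length 3.
step 7: apply (+0, -4, +4) → (-10, -3, -5)

(-10, -3, -5)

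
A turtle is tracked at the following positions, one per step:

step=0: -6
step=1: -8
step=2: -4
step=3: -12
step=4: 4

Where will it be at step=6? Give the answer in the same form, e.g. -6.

36

Step-to-step displacements: -2, +4, -8, +16; each is -2× the previous.
step 5: 4 − 32 → -28
step 6: -28 + 64 → 36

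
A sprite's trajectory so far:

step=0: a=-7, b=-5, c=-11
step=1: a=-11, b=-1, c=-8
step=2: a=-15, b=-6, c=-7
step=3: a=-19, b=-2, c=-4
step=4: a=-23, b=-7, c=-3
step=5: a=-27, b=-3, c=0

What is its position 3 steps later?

Differencing gives (-4, +4, +3), (-4, -5, +1), (-4, +4, +3), (-4, -5, +1), (-4, +4, +3). This is the pattern (-4, +4, +3), (-4, -5, +1) repeated.
step 6: apply (-4, -5, +1) → a=-31, b=-8, c=1
step 7: apply (-4, +4, +3) → a=-35, b=-4, c=4
step 8: apply (-4, -5, +1) → a=-39, b=-9, c=5

a=-39, b=-9, c=5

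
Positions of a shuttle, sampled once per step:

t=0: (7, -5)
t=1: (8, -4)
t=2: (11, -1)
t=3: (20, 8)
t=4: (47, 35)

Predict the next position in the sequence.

(128, 116)

Step-to-step displacements: (+1, +1), (+3, +3), (+9, +9), (+27, +27); each is 3× the previous.
step 5: (47, 35) + (+81, +81) → (128, 116)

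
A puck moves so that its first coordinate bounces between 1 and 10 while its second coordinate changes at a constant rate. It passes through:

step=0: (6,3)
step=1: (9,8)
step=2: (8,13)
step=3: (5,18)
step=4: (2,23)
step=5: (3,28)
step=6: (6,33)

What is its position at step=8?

(8,43)

The first coordinate reflects between 1 and 10, moving 3 per step.
  step 7: 6 → 9
  step 8: 9 → 8
The second coordinate changes by +5 each step: at step 8 it is 43.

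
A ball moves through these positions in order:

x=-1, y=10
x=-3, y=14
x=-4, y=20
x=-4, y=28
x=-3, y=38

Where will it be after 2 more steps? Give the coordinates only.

x=2, y=64

First differences are (-2,+4), (-1,+6), (+0,+8), (+1,+10); their common second difference is (+1,+2) (constant acceleration).
step 5: x=-3, y=38 + (+2,+12) → x=-1, y=50
step 6: x=-1, y=50 + (+3,+14) → x=2, y=64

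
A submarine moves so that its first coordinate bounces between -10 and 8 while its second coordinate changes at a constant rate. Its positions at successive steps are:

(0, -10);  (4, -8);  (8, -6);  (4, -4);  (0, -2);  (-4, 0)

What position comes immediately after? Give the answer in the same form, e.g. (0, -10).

The first coordinate reflects between -10 and 8, moving 4 per step.
  step 6: -4 → -8
The second coordinate changes by +2 each step: at step 6 it is 2.

(-8, 2)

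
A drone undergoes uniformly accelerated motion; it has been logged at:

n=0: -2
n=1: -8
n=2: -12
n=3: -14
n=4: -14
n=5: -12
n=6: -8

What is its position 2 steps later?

Taking differences between consecutive positions: -6, -4, -2, +0, +2, +4. These grow by +2 each step.
step 7: -8 + 6 → -2
step 8: -2 + 8 → 6

6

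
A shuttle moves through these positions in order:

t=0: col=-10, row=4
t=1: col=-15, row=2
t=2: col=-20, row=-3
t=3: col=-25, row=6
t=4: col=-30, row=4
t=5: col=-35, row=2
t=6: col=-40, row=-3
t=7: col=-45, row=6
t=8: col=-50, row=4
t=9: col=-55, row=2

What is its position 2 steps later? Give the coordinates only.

Col: linear, -5 per step → -65 at step 11.
Row: cycles through 4, 2, -3, 6 every 4 steps. Step 11 lands at position 3 of the cycle → 6.

col=-65, row=6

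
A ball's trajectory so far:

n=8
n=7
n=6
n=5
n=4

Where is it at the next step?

Each step adds -1 to the position.
step 5: 4 − 1 → n=3

n=3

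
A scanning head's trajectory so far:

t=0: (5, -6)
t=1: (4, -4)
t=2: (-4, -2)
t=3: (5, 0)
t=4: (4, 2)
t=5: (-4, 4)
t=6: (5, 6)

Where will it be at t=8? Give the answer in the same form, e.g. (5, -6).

The first coordinate repeats the cycle [5, 4, -4] with period 3; step 8 mod 3 = 2, giving -4.
The second coordinate changes by +2 each step, so at step 8 it is -6 + 8·(2) = 10.

(-4, 10)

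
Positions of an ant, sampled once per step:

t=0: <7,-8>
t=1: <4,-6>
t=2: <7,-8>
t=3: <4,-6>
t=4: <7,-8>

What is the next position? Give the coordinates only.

Step-to-step displacements: <-3,+2>, <+3,-2>, <-3,+2>, <+3,-2>; each is -1× the previous.
step 5: <7,-8> + <-3,+2> → <4,-6>

<4,-6>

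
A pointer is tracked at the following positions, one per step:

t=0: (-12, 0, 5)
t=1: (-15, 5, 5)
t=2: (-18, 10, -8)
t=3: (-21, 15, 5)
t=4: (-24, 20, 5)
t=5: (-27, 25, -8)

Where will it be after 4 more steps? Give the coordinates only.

(-39, 45, 5)

First: linear, -3 per step → -39 at step 9.
Second: linear, +5 per step → 45 at step 9.
Third: cycles through 5, 5, -8 every 3 steps. Step 9 lands at position 0 of the cycle → 5.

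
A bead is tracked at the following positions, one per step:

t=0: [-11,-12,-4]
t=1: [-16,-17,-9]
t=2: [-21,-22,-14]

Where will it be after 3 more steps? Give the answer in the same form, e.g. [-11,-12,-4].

[-36,-37,-29]

Each step adds [-5,-5,-5] to the position.
step 3: [-21,-22,-14] + [-5,-5,-5] → [-26,-27,-19]
step 4: [-26,-27,-19] + [-5,-5,-5] → [-31,-32,-24]
step 5: [-31,-32,-24] + [-5,-5,-5] → [-36,-37,-29]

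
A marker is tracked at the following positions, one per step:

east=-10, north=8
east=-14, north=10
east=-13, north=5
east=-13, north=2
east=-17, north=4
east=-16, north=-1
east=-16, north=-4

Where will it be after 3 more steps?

Step-to-step displacements: (-4, +2), (+1, -5), (+0, -3), (-4, +2), (+1, -5), (+0, -3) — a repeating cycle of length 3.
step 7: apply (-4, +2) → east=-20, north=-2
step 8: apply (+1, -5) → east=-19, north=-7
step 9: apply (+0, -3) → east=-19, north=-10

east=-19, north=-10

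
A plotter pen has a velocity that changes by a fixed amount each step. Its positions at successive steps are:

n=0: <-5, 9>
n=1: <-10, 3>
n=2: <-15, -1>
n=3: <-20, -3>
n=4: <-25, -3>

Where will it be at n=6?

<-35, 3>

Successive displacements: <-5, -6>, <-5, -4>, <-5, -2>, <-5, +0> — each changes by <+0, +2>.
step 5: <-25, -3> + <-5, +2> → <-30, -1>
step 6: <-30, -1> + <-5, +4> → <-35, 3>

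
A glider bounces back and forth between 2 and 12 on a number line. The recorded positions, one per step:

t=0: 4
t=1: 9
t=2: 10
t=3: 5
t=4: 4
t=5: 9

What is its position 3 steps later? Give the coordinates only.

The value travels 5 per step and bounces off the walls at 2 and 12.
  step 6: 9 → 10
  step 7: 10 → 5
  step 8: 5 → 4

4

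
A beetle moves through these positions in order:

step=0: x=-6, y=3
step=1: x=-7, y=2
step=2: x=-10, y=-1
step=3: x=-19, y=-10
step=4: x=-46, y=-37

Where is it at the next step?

x=-127, y=-118

Step-to-step displacements: (-1, -1), (-3, -3), (-9, -9), (-27, -27); each is 3× the previous.
step 5: x=-46, y=-37 + (-81, -81) → x=-127, y=-118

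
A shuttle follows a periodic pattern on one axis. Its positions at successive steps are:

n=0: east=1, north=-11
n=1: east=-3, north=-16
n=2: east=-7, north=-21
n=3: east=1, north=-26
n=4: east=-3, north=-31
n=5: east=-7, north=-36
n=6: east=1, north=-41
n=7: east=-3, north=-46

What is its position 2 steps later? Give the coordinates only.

east=1, north=-56

East: cycles through 1, -3, -7 every 3 steps. Step 9 lands at position 0 of the cycle → 1.
North: linear, -5 per step → -56 at step 9.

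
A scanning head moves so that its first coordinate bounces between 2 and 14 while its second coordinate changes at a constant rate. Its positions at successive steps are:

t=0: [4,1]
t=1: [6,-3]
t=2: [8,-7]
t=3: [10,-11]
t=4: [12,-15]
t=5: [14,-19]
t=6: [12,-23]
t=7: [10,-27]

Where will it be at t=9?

The first coordinate travels 2 per step and bounces off the walls at 2 and 14.
  step 8: 10 → 8
  step 9: 8 → 6
The second coordinate changes by -4 each step: at step 9 it is -35.

[6,-35]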